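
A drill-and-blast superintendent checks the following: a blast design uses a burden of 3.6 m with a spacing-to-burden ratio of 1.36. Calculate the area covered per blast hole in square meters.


17.6256 m^2

First, find the spacing:
Spacing = burden * ratio = 3.6 * 1.36
= 4.896 m
Then, calculate the area:
Area = burden * spacing = 3.6 * 4.896
= 17.6256 m^2


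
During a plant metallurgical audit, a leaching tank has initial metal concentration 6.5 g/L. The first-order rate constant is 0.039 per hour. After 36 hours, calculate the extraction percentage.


75.4387%

Compute the exponent:
-k * t = -0.039 * 36 = -1.404
Remaining concentration:
C = 6.5 * exp(-1.404)
= 6.5 * 0.2456125462
= 1.596481551 g/L
Extracted = 6.5 - 1.596481551 = 4.903518449 g/L
Extraction % = 4.903518449 / 6.5 * 100
= 75.4387%


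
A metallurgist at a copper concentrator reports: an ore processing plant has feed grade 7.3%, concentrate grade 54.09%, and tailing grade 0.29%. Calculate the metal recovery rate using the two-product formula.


Using the two-product formula:
R = 100 * c * (f - t) / (f * (c - t))
Numerator = 100 * 54.09 * (7.3 - 0.29)
= 100 * 54.09 * 7.01
= 37917.09
Denominator = 7.3 * (54.09 - 0.29)
= 7.3 * 53.8
= 392.74
R = 37917.09 / 392.74
= 96.545%

96.545%


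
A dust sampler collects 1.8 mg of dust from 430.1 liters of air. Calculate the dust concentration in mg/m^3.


4.1851 mg/m^3

Convert liters to m^3: 1 m^3 = 1000 L
Concentration = mass / volume * 1000
= 1.8 / 430.1 * 1000
= 0.004185073239 * 1000
= 4.1851 mg/m^3


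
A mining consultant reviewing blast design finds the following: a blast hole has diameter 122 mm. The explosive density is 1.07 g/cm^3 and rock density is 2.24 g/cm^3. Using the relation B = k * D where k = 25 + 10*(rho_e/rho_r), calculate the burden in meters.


First, compute k:
rho_e / rho_r = 1.07 / 2.24 = 0.4776785714
k = 25 + 10 * 0.4776785714 = 29.77678571
Then, compute burden:
B = k * D / 1000 = 29.77678571 * 122 / 1000
= 3632.767857 / 1000
= 3.6328 m

3.6328 m


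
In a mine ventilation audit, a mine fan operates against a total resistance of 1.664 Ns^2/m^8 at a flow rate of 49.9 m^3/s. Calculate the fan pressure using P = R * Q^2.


Compute Q^2:
Q^2 = 49.9^2 = 2490.01
Compute pressure:
P = R * Q^2 = 1.664 * 2490.01
= 4143.3766 Pa

4143.3766 Pa


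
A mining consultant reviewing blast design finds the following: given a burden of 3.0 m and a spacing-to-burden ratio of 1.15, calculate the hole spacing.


3.45 m

Spacing = burden * ratio
= 3.0 * 1.15
= 3.45 m


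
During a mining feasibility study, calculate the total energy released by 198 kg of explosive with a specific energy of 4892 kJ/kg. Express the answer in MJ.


968.616 MJ

Energy = mass * specific_energy / 1000
= 198 * 4892 / 1000
= 968616 / 1000
= 968.616 MJ


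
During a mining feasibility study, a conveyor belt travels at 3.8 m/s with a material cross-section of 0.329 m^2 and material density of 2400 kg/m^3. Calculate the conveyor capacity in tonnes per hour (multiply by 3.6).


Volumetric flow = speed * area
= 3.8 * 0.329 = 1.2502 m^3/s
Mass flow = volumetric * density
= 1.2502 * 2400 = 3000.48 kg/s
Convert to t/h: multiply by 3.6
Capacity = 3000.48 * 3.6
= 10801.728 t/h

10801.728 t/h


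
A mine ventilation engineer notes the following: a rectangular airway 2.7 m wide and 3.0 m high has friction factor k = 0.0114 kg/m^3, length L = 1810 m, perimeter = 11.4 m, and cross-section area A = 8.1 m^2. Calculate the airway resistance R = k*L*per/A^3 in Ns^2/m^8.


Compute the numerator:
k * L * per = 0.0114 * 1810 * 11.4
= 235.2276
Compute the denominator:
A^3 = 8.1^3 = 531.441
Resistance:
R = 235.2276 / 531.441
= 0.4426 Ns^2/m^8

0.4426 Ns^2/m^8


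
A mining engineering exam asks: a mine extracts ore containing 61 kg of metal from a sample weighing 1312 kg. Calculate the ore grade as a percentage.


Ore grade = (metal mass / ore mass) * 100
= (61 / 1312) * 100
= 0.04649390244 * 100
= 4.6494%

4.6494%


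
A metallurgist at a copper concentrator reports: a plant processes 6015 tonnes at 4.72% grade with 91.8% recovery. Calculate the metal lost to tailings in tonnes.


23.2805 tonnes

Total metal in feed:
= 6015 * 4.72 / 100 = 283.908 tonnes
Metal recovered:
= 283.908 * 91.8 / 100 = 260.627544 tonnes
Metal lost to tailings:
= 283.908 - 260.627544
= 23.2805 tonnes


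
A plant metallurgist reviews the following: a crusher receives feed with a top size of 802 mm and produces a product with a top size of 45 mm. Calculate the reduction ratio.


17.8222

Reduction ratio = feed size / product size
= 802 / 45
= 17.8222


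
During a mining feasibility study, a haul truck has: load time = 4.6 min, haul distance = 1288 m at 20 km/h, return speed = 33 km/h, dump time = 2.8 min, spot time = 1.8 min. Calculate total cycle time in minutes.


15.4058 min

Convert haul speed to m/min: 20 * 1000/60 = 333.3333333 m/min
Haul time = 1288 / 333.3333333 = 3.864 min
Convert return speed to m/min: 33 * 1000/60 = 550 m/min
Return time = 1288 / 550 = 2.341818182 min
Total cycle time:
= 4.6 + 3.864 + 2.8 + 2.341818182 + 1.8
= 15.4058 min


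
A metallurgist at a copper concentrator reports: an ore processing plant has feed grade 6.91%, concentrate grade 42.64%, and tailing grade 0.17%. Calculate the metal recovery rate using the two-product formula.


97.9302%

Using the two-product formula:
R = 100 * c * (f - t) / (f * (c - t))
Numerator = 100 * 42.64 * (6.91 - 0.17)
= 100 * 42.64 * 6.74
= 28739.36
Denominator = 6.91 * (42.64 - 0.17)
= 6.91 * 42.47
= 293.4677
R = 28739.36 / 293.4677
= 97.9302%


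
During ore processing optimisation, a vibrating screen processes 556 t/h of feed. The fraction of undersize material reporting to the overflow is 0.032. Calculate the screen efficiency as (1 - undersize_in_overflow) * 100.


Screen efficiency = (1 - fraction of undersize in overflow) * 100
= (1 - 0.032) * 100
= 0.968 * 100
= 96.8%

96.8%


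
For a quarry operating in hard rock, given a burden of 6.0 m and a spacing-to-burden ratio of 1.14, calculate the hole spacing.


6.84 m

Spacing = burden * ratio
= 6.0 * 1.14
= 6.84 m


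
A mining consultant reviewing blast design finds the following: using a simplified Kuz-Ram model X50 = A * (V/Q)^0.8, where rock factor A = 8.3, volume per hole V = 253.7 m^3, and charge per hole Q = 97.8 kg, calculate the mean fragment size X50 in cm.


Compute V/Q:
V/Q = 253.7 / 97.8 = 2.59406953
Raise to the power 0.8:
(V/Q)^0.8 = 2.59406953^0.8 = 2.143805052
Multiply by A:
X50 = 8.3 * 2.143805052
= 17.7936 cm

17.7936 cm


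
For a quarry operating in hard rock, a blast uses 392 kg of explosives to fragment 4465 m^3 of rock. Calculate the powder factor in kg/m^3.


0.0878 kg/m^3

Powder factor = explosive mass / rock volume
= 392 / 4465
= 0.0878 kg/m^3


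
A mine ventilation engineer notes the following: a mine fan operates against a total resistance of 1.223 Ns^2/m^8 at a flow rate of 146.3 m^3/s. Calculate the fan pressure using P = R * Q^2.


Compute Q^2:
Q^2 = 146.3^2 = 21403.69
Compute pressure:
P = R * Q^2 = 1.223 * 21403.69
= 26176.7129 Pa

26176.7129 Pa


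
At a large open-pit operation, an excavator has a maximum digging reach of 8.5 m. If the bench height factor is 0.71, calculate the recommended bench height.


Bench height = reach * factor
= 8.5 * 0.71
= 6.035 m

6.035 m


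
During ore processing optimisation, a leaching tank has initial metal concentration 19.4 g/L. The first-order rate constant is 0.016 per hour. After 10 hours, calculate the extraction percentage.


Compute the exponent:
-k * t = -0.016 * 10 = -0.16
Remaining concentration:
C = 19.4 * exp(-0.16)
= 19.4 * 0.852143789
= 16.53158951 g/L
Extracted = 19.4 - 16.53158951 = 2.868410494 g/L
Extraction % = 2.868410494 / 19.4 * 100
= 14.7856%

14.7856%


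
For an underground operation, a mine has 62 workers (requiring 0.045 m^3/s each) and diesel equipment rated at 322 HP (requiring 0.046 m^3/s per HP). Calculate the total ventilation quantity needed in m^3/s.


Airflow for workers:
Q_people = 62 * 0.045 = 2.79 m^3/s
Airflow for diesel equipment:
Q_diesel = 322 * 0.046 = 14.812 m^3/s
Total ventilation:
Q_total = 2.79 + 14.812
= 17.602 m^3/s

17.602 m^3/s


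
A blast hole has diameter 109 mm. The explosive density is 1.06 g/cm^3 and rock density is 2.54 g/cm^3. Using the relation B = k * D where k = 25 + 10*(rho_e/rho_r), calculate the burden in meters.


3.1799 m

First, compute k:
rho_e / rho_r = 1.06 / 2.54 = 0.4173228346
k = 25 + 10 * 0.4173228346 = 29.17322835
Then, compute burden:
B = k * D / 1000 = 29.17322835 * 109 / 1000
= 3179.88189 / 1000
= 3.1799 m


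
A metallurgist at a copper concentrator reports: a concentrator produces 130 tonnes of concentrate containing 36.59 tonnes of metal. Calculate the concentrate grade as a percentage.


Grade = (metal in concentrate / concentrate mass) * 100
= (36.59 / 130) * 100
= 0.2814615385 * 100
= 28.1462%

28.1462%


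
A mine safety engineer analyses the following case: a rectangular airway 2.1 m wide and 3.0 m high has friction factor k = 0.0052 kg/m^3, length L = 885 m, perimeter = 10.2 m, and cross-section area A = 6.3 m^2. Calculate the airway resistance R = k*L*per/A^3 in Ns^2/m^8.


Compute the numerator:
k * L * per = 0.0052 * 885 * 10.2
= 46.9404
Compute the denominator:
A^3 = 6.3^3 = 250.047
Resistance:
R = 46.9404 / 250.047
= 0.1877 Ns^2/m^8

0.1877 Ns^2/m^8


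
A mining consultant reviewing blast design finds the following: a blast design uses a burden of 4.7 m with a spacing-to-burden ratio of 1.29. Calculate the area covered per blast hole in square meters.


28.4961 m^2

First, find the spacing:
Spacing = burden * ratio = 4.7 * 1.29
= 6.063 m
Then, calculate the area:
Area = burden * spacing = 4.7 * 6.063
= 28.4961 m^2


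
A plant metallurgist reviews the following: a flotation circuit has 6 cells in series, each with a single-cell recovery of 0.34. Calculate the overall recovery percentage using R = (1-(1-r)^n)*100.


Complement of single-cell recovery:
1 - r = 1 - 0.34 = 0.66
Raise to power n:
(1 - r)^6 = 0.66^6 = 0.08265395002
Overall recovery:
R = (1 - 0.08265395002) * 100
= 91.7346%

91.7346%


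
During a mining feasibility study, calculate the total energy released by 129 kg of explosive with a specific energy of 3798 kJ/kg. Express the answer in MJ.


Energy = mass * specific_energy / 1000
= 129 * 3798 / 1000
= 489942 / 1000
= 489.942 MJ

489.942 MJ


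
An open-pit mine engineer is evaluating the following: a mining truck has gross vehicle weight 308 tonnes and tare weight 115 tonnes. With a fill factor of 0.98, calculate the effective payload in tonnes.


189.14 tonnes

Maximum payload = gross - tare
= 308 - 115 = 193 tonnes
Effective payload = max payload * fill factor
= 193 * 0.98
= 189.14 tonnes


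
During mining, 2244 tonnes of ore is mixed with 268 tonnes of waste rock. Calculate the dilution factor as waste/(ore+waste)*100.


Total material = ore + waste
= 2244 + 268 = 2512 tonnes
Dilution = waste / total * 100
= 268 / 2512 * 100
= 0.1066878981 * 100
= 10.6688%

10.6688%


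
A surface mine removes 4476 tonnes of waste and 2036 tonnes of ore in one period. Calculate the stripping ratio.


2.1984

Stripping ratio = waste tonnage / ore tonnage
= 4476 / 2036
= 2.1984


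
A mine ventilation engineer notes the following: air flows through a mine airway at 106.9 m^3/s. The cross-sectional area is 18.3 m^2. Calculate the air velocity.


5.8415 m/s

Velocity = flow rate / cross-sectional area
= 106.9 / 18.3
= 5.8415 m/s


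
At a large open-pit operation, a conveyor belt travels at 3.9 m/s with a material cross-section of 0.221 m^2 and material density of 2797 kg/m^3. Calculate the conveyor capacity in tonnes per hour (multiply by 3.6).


Volumetric flow = speed * area
= 3.9 * 0.221 = 0.8619 m^3/s
Mass flow = volumetric * density
= 0.8619 * 2797 = 2410.7343 kg/s
Convert to t/h: multiply by 3.6
Capacity = 2410.7343 * 3.6
= 8678.6435 t/h

8678.6435 t/h


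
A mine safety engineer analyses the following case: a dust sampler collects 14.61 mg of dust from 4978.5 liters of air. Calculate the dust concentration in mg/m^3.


Convert liters to m^3: 1 m^3 = 1000 L
Concentration = mass / volume * 1000
= 14.61 / 4978.5 * 1000
= 0.002934618861 * 1000
= 2.9346 mg/m^3

2.9346 mg/m^3


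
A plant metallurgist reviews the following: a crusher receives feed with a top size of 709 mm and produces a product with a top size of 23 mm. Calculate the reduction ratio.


30.8261

Reduction ratio = feed size / product size
= 709 / 23
= 30.8261


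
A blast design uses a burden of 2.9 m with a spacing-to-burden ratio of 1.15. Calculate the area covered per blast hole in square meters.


9.6715 m^2

First, find the spacing:
Spacing = burden * ratio = 2.9 * 1.15
= 3.335 m
Then, calculate the area:
Area = burden * spacing = 2.9 * 3.335
= 9.6715 m^2


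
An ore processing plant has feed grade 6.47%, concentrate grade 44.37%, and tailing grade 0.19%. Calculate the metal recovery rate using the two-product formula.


Using the two-product formula:
R = 100 * c * (f - t) / (f * (c - t))
Numerator = 100 * 44.37 * (6.47 - 0.19)
= 100 * 44.37 * 6.28
= 27864.36
Denominator = 6.47 * (44.37 - 0.19)
= 6.47 * 44.18
= 285.8446
R = 27864.36 / 285.8446
= 97.4808%

97.4808%


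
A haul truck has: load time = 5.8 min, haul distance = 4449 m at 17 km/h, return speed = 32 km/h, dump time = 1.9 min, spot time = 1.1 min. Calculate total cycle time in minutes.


32.8442 min

Convert haul speed to m/min: 17 * 1000/60 = 283.3333333 m/min
Haul time = 4449 / 283.3333333 = 15.70235294 min
Convert return speed to m/min: 32 * 1000/60 = 533.3333333 m/min
Return time = 4449 / 533.3333333 = 8.341875 min
Total cycle time:
= 5.8 + 15.70235294 + 1.9 + 8.341875 + 1.1
= 32.8442 min


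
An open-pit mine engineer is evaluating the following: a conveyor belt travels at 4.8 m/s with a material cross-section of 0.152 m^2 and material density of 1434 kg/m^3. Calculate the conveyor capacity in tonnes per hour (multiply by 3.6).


Volumetric flow = speed * area
= 4.8 * 0.152 = 0.7296 m^3/s
Mass flow = volumetric * density
= 0.7296 * 1434 = 1046.2464 kg/s
Convert to t/h: multiply by 3.6
Capacity = 1046.2464 * 3.6
= 3766.487 t/h

3766.487 t/h


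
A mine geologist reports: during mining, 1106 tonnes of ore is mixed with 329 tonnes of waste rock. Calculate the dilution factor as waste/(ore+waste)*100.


22.9268%

Total material = ore + waste
= 1106 + 329 = 1435 tonnes
Dilution = waste / total * 100
= 329 / 1435 * 100
= 0.2292682927 * 100
= 22.9268%


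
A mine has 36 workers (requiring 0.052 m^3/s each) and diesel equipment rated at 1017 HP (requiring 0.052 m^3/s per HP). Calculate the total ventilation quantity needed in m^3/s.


Airflow for workers:
Q_people = 36 * 0.052 = 1.872 m^3/s
Airflow for diesel equipment:
Q_diesel = 1017 * 0.052 = 52.884 m^3/s
Total ventilation:
Q_total = 1.872 + 52.884
= 54.756 m^3/s

54.756 m^3/s


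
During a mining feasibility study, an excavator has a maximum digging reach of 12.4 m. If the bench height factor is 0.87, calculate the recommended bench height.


Bench height = reach * factor
= 12.4 * 0.87
= 10.788 m

10.788 m


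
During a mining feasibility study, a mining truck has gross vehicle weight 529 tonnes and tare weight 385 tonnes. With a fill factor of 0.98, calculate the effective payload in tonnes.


Maximum payload = gross - tare
= 529 - 385 = 144 tonnes
Effective payload = max payload * fill factor
= 144 * 0.98
= 141.12 tonnes

141.12 tonnes


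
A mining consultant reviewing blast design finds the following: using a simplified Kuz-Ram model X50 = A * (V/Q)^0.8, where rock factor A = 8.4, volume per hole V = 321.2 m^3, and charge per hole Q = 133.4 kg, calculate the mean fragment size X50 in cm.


16.9658 cm

Compute V/Q:
V/Q = 321.2 / 133.4 = 2.407796102
Raise to the power 0.8:
(V/Q)^0.8 = 2.407796102^0.8 = 2.019741391
Multiply by A:
X50 = 8.4 * 2.019741391
= 16.9658 cm


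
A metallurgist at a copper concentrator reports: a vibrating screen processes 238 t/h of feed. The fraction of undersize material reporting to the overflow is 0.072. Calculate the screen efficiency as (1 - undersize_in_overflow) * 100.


Screen efficiency = (1 - fraction of undersize in overflow) * 100
= (1 - 0.072) * 100
= 0.928 * 100
= 92.8%

92.8%


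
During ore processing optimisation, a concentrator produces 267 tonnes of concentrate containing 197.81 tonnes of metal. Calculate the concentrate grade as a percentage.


74.0861%

Grade = (metal in concentrate / concentrate mass) * 100
= (197.81 / 267) * 100
= 0.7408614232 * 100
= 74.0861%


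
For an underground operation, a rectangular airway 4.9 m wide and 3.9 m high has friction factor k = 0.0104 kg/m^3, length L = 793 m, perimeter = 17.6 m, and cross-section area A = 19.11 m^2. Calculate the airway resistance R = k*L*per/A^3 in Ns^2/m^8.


Compute the numerator:
k * L * per = 0.0104 * 793 * 17.6
= 145.15072
Compute the denominator:
A^3 = 19.11^3 = 6978.821031
Resistance:
R = 145.15072 / 6978.821031
= 0.0208 Ns^2/m^8

0.0208 Ns^2/m^8


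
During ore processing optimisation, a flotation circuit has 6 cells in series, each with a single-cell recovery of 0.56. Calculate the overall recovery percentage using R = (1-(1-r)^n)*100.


99.2744%

Complement of single-cell recovery:
1 - r = 1 - 0.56 = 0.44
Raise to power n:
(1 - r)^6 = 0.44^6 = 0.007256313856
Overall recovery:
R = (1 - 0.007256313856) * 100
= 99.2744%


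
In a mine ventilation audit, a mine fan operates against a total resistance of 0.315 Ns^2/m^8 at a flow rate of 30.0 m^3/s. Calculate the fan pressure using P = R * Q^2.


Compute Q^2:
Q^2 = 30.0^2 = 900.0
Compute pressure:
P = R * Q^2 = 0.315 * 900.0
= 283.5 Pa

283.5 Pa


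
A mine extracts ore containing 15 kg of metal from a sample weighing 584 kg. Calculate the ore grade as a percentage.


Ore grade = (metal mass / ore mass) * 100
= (15 / 584) * 100
= 0.02568493151 * 100
= 2.5685%

2.5685%


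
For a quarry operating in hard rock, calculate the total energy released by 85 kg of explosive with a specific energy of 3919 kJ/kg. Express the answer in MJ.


333.115 MJ

Energy = mass * specific_energy / 1000
= 85 * 3919 / 1000
= 333115 / 1000
= 333.115 MJ


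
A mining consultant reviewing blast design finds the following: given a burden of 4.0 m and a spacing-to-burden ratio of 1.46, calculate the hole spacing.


Spacing = burden * ratio
= 4.0 * 1.46
= 5.84 m

5.84 m


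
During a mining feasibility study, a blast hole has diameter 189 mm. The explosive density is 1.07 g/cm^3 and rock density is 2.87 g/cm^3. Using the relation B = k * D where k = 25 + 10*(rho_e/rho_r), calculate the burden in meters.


5.4296 m

First, compute k:
rho_e / rho_r = 1.07 / 2.87 = 0.3728222997
k = 25 + 10 * 0.3728222997 = 28.728223
Then, compute burden:
B = k * D / 1000 = 28.728223 * 189 / 1000
= 5429.634146 / 1000
= 5.4296 m


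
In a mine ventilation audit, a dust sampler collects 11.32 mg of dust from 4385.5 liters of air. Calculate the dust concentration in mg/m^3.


2.5812 mg/m^3

Convert liters to m^3: 1 m^3 = 1000 L
Concentration = mass / volume * 1000
= 11.32 / 4385.5 * 1000
= 0.002581233611 * 1000
= 2.5812 mg/m^3


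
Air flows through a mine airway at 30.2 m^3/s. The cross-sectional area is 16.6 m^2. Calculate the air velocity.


1.8193 m/s

Velocity = flow rate / cross-sectional area
= 30.2 / 16.6
= 1.8193 m/s


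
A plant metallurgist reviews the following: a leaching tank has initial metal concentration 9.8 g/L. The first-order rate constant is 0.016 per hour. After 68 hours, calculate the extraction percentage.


Compute the exponent:
-k * t = -0.016 * 68 = -1.088
Remaining concentration:
C = 9.8 * exp(-1.088)
= 9.8 * 0.3368895996
= 3.301518076 g/L
Extracted = 9.8 - 3.301518076 = 6.498481924 g/L
Extraction % = 6.498481924 / 9.8 * 100
= 66.311%

66.311%


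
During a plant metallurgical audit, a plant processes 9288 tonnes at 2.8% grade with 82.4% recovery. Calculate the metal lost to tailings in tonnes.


Total metal in feed:
= 9288 * 2.8 / 100 = 260.064 tonnes
Metal recovered:
= 260.064 * 82.4 / 100 = 214.292736 tonnes
Metal lost to tailings:
= 260.064 - 214.292736
= 45.7713 tonnes

45.7713 tonnes


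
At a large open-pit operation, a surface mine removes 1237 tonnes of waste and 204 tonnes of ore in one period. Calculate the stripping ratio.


6.0637

Stripping ratio = waste tonnage / ore tonnage
= 1237 / 204
= 6.0637


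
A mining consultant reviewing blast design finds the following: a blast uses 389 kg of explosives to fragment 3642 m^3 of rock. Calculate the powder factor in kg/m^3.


Powder factor = explosive mass / rock volume
= 389 / 3642
= 0.1068 kg/m^3

0.1068 kg/m^3


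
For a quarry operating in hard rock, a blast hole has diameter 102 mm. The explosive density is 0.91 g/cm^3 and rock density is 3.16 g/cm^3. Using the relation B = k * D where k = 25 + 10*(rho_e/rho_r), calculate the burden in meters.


First, compute k:
rho_e / rho_r = 0.91 / 3.16 = 0.2879746835
k = 25 + 10 * 0.2879746835 = 27.87974684
Then, compute burden:
B = k * D / 1000 = 27.87974684 * 102 / 1000
= 2843.734177 / 1000
= 2.8437 m

2.8437 m


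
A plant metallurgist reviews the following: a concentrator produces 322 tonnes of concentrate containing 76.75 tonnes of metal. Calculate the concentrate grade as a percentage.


Grade = (metal in concentrate / concentrate mass) * 100
= (76.75 / 322) * 100
= 0.2383540373 * 100
= 23.8354%

23.8354%


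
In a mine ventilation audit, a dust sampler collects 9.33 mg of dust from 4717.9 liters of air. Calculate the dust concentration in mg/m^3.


Convert liters to m^3: 1 m^3 = 1000 L
Concentration = mass / volume * 1000
= 9.33 / 4717.9 * 1000
= 0.001977574768 * 1000
= 1.9776 mg/m^3

1.9776 mg/m^3


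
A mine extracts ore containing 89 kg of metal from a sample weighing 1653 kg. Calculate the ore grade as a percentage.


5.3842%

Ore grade = (metal mass / ore mass) * 100
= (89 / 1653) * 100
= 0.0538415003 * 100
= 5.3842%


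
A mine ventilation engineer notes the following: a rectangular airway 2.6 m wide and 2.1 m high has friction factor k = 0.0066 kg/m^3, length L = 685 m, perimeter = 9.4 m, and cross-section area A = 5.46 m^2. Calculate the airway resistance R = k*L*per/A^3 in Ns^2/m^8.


0.2611 Ns^2/m^8

Compute the numerator:
k * L * per = 0.0066 * 685 * 9.4
= 42.4974
Compute the denominator:
A^3 = 5.46^3 = 162.771336
Resistance:
R = 42.4974 / 162.771336
= 0.2611 Ns^2/m^8


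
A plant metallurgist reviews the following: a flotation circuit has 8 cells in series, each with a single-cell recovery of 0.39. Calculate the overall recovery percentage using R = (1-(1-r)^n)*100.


Complement of single-cell recovery:
1 - r = 1 - 0.39 = 0.61
Raise to power n:
(1 - r)^8 = 0.61^8 = 0.0191707313
Overall recovery:
R = (1 - 0.0191707313) * 100
= 98.0829%

98.0829%


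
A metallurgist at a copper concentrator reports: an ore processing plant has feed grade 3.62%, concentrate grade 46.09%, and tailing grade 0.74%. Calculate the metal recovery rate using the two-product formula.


80.8562%

Using the two-product formula:
R = 100 * c * (f - t) / (f * (c - t))
Numerator = 100 * 46.09 * (3.62 - 0.74)
= 100 * 46.09 * 2.88
= 13273.92
Denominator = 3.62 * (46.09 - 0.74)
= 3.62 * 45.35
= 164.167
R = 13273.92 / 164.167
= 80.8562%


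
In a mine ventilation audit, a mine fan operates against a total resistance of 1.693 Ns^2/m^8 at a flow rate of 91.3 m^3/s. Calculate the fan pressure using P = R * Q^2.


14112.3232 Pa

Compute Q^2:
Q^2 = 91.3^2 = 8335.69
Compute pressure:
P = R * Q^2 = 1.693 * 8335.69
= 14112.3232 Pa


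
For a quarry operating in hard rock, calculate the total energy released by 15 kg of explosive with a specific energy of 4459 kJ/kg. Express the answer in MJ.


Energy = mass * specific_energy / 1000
= 15 * 4459 / 1000
= 66885 / 1000
= 66.885 MJ

66.885 MJ


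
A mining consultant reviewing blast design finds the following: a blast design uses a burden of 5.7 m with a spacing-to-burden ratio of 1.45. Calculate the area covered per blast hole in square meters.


47.1105 m^2

First, find the spacing:
Spacing = burden * ratio = 5.7 * 1.45
= 8.265 m
Then, calculate the area:
Area = burden * spacing = 5.7 * 8.265
= 47.1105 m^2


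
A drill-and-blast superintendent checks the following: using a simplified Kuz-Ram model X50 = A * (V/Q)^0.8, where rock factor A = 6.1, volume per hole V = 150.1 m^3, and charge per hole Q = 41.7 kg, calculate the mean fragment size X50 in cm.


Compute V/Q:
V/Q = 150.1 / 41.7 = 3.599520384
Raise to the power 0.8:
(V/Q)^0.8 = 3.599520384^0.8 = 2.786093646
Multiply by A:
X50 = 6.1 * 2.786093646
= 16.9952 cm

16.9952 cm


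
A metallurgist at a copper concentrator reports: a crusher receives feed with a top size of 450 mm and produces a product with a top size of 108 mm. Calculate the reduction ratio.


Reduction ratio = feed size / product size
= 450 / 108
= 4.1667

4.1667


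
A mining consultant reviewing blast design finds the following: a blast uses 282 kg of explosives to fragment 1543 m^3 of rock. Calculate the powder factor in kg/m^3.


0.1828 kg/m^3

Powder factor = explosive mass / rock volume
= 282 / 1543
= 0.1828 kg/m^3


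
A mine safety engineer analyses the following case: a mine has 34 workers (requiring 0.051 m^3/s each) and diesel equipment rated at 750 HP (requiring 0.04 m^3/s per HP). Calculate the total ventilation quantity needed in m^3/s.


Airflow for workers:
Q_people = 34 * 0.051 = 1.734 m^3/s
Airflow for diesel equipment:
Q_diesel = 750 * 0.04 = 30.0 m^3/s
Total ventilation:
Q_total = 1.734 + 30.0
= 31.734 m^3/s

31.734 m^3/s


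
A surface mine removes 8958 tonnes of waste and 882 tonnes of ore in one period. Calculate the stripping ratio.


10.1565

Stripping ratio = waste tonnage / ore tonnage
= 8958 / 882
= 10.1565


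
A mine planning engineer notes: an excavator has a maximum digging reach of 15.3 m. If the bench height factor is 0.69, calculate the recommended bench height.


10.557 m

Bench height = reach * factor
= 15.3 * 0.69
= 10.557 m


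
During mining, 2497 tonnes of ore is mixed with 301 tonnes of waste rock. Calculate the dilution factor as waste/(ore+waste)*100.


Total material = ore + waste
= 2497 + 301 = 2798 tonnes
Dilution = waste / total * 100
= 301 / 2798 * 100
= 0.1075768406 * 100
= 10.7577%

10.7577%


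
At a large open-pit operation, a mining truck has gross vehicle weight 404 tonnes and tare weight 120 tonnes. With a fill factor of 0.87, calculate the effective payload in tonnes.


Maximum payload = gross - tare
= 404 - 120 = 284 tonnes
Effective payload = max payload * fill factor
= 284 * 0.87
= 247.08 tonnes

247.08 tonnes


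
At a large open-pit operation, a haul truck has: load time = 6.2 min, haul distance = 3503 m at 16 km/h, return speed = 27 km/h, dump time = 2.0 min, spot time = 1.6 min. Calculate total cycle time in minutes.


Convert haul speed to m/min: 16 * 1000/60 = 266.6666667 m/min
Haul time = 3503 / 266.6666667 = 13.13625 min
Convert return speed to m/min: 27 * 1000/60 = 450 m/min
Return time = 3503 / 450 = 7.784444444 min
Total cycle time:
= 6.2 + 13.13625 + 2.0 + 7.784444444 + 1.6
= 30.7207 min

30.7207 min


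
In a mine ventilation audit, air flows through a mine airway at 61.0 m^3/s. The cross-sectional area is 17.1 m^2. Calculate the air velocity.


3.5673 m/s

Velocity = flow rate / cross-sectional area
= 61.0 / 17.1
= 3.5673 m/s


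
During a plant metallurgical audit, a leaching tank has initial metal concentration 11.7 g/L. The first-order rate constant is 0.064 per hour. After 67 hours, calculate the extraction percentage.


98.6268%

Compute the exponent:
-k * t = -0.064 * 67 = -4.288
Remaining concentration:
C = 11.7 * exp(-4.288)
= 11.7 * 0.01373236258
= 0.1606686421 g/L
Extracted = 11.7 - 0.1606686421 = 11.53933136 g/L
Extraction % = 11.53933136 / 11.7 * 100
= 98.6268%


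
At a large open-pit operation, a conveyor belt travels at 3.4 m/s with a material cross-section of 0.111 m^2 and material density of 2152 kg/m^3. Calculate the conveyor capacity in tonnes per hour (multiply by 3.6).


Volumetric flow = speed * area
= 3.4 * 0.111 = 0.3774 m^3/s
Mass flow = volumetric * density
= 0.3774 * 2152 = 812.1648 kg/s
Convert to t/h: multiply by 3.6
Capacity = 812.1648 * 3.6
= 2923.7933 t/h

2923.7933 t/h


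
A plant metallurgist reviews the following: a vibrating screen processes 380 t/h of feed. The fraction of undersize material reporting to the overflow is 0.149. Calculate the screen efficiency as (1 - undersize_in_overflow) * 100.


85.1%

Screen efficiency = (1 - fraction of undersize in overflow) * 100
= (1 - 0.149) * 100
= 0.851 * 100
= 85.1%


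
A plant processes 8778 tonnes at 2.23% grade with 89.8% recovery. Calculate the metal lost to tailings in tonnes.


Total metal in feed:
= 8778 * 2.23 / 100 = 195.7494 tonnes
Metal recovered:
= 195.7494 * 89.8 / 100 = 175.7829612 tonnes
Metal lost to tailings:
= 195.7494 - 175.7829612
= 19.9664 tonnes

19.9664 tonnes


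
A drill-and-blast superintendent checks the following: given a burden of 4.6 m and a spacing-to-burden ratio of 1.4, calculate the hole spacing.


6.44 m

Spacing = burden * ratio
= 4.6 * 1.4
= 6.44 m


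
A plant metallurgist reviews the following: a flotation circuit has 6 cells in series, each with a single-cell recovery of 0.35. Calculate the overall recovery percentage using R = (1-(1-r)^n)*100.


Complement of single-cell recovery:
1 - r = 1 - 0.35 = 0.65
Raise to power n:
(1 - r)^6 = 0.65^6 = 0.07541889063
Overall recovery:
R = (1 - 0.07541889063) * 100
= 92.4581%

92.4581%


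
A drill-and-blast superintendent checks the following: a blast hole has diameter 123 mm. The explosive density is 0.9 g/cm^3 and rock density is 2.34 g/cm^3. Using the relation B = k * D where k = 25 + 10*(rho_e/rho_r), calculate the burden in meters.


3.5481 m

First, compute k:
rho_e / rho_r = 0.9 / 2.34 = 0.3846153846
k = 25 + 10 * 0.3846153846 = 28.84615385
Then, compute burden:
B = k * D / 1000 = 28.84615385 * 123 / 1000
= 3548.076923 / 1000
= 3.5481 m


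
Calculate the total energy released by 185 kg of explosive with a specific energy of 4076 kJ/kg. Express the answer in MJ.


Energy = mass * specific_energy / 1000
= 185 * 4076 / 1000
= 754060 / 1000
= 754.06 MJ

754.06 MJ


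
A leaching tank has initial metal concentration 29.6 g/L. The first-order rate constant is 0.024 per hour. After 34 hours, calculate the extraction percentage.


Compute the exponent:
-k * t = -0.024 * 34 = -0.816
Remaining concentration:
C = 29.6 * exp(-0.816)
= 29.6 * 0.4421969093
= 13.08902851 g/L
Extracted = 29.6 - 13.08902851 = 16.51097149 g/L
Extraction % = 16.51097149 / 29.6 * 100
= 55.7803%

55.7803%


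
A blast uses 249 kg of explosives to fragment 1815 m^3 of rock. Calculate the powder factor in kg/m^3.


Powder factor = explosive mass / rock volume
= 249 / 1815
= 0.1372 kg/m^3

0.1372 kg/m^3


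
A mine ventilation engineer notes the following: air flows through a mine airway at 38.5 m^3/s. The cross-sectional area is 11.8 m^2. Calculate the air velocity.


3.2627 m/s

Velocity = flow rate / cross-sectional area
= 38.5 / 11.8
= 3.2627 m/s


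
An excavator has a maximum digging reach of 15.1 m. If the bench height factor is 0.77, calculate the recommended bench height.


Bench height = reach * factor
= 15.1 * 0.77
= 11.627 m

11.627 m


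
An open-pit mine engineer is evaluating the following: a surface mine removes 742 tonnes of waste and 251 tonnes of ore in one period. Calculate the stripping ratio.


Stripping ratio = waste tonnage / ore tonnage
= 742 / 251
= 2.9562

2.9562


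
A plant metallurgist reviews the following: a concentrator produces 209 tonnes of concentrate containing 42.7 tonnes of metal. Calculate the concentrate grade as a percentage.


Grade = (metal in concentrate / concentrate mass) * 100
= (42.7 / 209) * 100
= 0.2043062201 * 100
= 20.4306%

20.4306%


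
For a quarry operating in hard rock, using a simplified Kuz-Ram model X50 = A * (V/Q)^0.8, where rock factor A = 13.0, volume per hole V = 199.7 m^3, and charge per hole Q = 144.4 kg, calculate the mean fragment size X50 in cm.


16.8497 cm

Compute V/Q:
V/Q = 199.7 / 144.4 = 1.382963989
Raise to the power 0.8:
(V/Q)^0.8 = 1.382963989^0.8 = 1.296130401
Multiply by A:
X50 = 13.0 * 1.296130401
= 16.8497 cm


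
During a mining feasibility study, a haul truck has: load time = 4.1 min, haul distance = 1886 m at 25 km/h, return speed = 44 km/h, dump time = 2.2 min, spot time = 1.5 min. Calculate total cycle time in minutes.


14.8982 min

Convert haul speed to m/min: 25 * 1000/60 = 416.6666667 m/min
Haul time = 1886 / 416.6666667 = 4.5264 min
Convert return speed to m/min: 44 * 1000/60 = 733.3333333 m/min
Return time = 1886 / 733.3333333 = 2.571818182 min
Total cycle time:
= 4.1 + 4.5264 + 2.2 + 2.571818182 + 1.5
= 14.8982 min


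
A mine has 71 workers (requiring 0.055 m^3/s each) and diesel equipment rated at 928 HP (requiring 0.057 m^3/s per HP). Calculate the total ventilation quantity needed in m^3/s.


56.801 m^3/s

Airflow for workers:
Q_people = 71 * 0.055 = 3.905 m^3/s
Airflow for diesel equipment:
Q_diesel = 928 * 0.057 = 52.896 m^3/s
Total ventilation:
Q_total = 3.905 + 52.896
= 56.801 m^3/s


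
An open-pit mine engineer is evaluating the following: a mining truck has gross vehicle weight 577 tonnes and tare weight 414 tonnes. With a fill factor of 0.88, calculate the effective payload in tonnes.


Maximum payload = gross - tare
= 577 - 414 = 163 tonnes
Effective payload = max payload * fill factor
= 163 * 0.88
= 143.44 tonnes

143.44 tonnes


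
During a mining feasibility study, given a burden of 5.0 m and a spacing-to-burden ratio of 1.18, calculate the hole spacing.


Spacing = burden * ratio
= 5.0 * 1.18
= 5.9 m

5.9 m


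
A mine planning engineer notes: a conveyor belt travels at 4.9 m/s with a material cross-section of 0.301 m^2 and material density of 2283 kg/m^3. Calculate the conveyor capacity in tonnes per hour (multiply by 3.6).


12121.9081 t/h

Volumetric flow = speed * area
= 4.9 * 0.301 = 1.4749 m^3/s
Mass flow = volumetric * density
= 1.4749 * 2283 = 3367.1967 kg/s
Convert to t/h: multiply by 3.6
Capacity = 3367.1967 * 3.6
= 12121.9081 t/h


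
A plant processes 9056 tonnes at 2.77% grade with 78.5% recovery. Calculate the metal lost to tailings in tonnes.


Total metal in feed:
= 9056 * 2.77 / 100 = 250.8512 tonnes
Metal recovered:
= 250.8512 * 78.5 / 100 = 196.918192 tonnes
Metal lost to tailings:
= 250.8512 - 196.918192
= 53.933 tonnes

53.933 tonnes


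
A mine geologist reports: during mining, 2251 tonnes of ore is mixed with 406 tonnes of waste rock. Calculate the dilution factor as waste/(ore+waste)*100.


Total material = ore + waste
= 2251 + 406 = 2657 tonnes
Dilution = waste / total * 100
= 406 / 2657 * 100
= 0.1528039142 * 100
= 15.2804%

15.2804%


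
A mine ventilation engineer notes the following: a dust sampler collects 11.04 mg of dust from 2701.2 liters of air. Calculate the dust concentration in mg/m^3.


4.0871 mg/m^3

Convert liters to m^3: 1 m^3 = 1000 L
Concentration = mass / volume * 1000
= 11.04 / 2701.2 * 1000
= 0.004087072412 * 1000
= 4.0871 mg/m^3


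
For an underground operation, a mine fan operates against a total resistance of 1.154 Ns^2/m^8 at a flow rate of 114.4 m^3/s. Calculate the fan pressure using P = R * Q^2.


15102.8134 Pa

Compute Q^2:
Q^2 = 114.4^2 = 13087.36
Compute pressure:
P = R * Q^2 = 1.154 * 13087.36
= 15102.8134 Pa


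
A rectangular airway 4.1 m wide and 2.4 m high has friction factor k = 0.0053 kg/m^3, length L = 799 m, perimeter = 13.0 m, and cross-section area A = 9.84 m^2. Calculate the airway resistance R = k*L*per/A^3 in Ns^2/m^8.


0.0578 Ns^2/m^8

Compute the numerator:
k * L * per = 0.0053 * 799 * 13.0
= 55.0511
Compute the denominator:
A^3 = 9.84^3 = 952.763904
Resistance:
R = 55.0511 / 952.763904
= 0.0578 Ns^2/m^8


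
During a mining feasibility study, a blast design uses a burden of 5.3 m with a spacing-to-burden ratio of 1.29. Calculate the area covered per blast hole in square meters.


First, find the spacing:
Spacing = burden * ratio = 5.3 * 1.29
= 6.837 m
Then, calculate the area:
Area = burden * spacing = 5.3 * 6.837
= 36.2361 m^2

36.2361 m^2


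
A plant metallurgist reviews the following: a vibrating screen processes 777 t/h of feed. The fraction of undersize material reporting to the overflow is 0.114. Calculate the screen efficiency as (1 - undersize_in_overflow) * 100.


Screen efficiency = (1 - fraction of undersize in overflow) * 100
= (1 - 0.114) * 100
= 0.886 * 100
= 88.6%

88.6%


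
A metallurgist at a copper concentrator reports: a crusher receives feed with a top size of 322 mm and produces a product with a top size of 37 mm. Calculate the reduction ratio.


8.7027

Reduction ratio = feed size / product size
= 322 / 37
= 8.7027


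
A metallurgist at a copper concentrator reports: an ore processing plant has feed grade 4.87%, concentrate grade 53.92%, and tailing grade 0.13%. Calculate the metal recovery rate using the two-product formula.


97.5658%

Using the two-product formula:
R = 100 * c * (f - t) / (f * (c - t))
Numerator = 100 * 53.92 * (4.87 - 0.13)
= 100 * 53.92 * 4.74
= 25558.08
Denominator = 4.87 * (53.92 - 0.13)
= 4.87 * 53.79
= 261.9573
R = 25558.08 / 261.9573
= 97.5658%


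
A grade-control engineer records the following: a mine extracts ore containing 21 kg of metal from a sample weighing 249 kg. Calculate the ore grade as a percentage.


Ore grade = (metal mass / ore mass) * 100
= (21 / 249) * 100
= 0.0843373494 * 100
= 8.4337%

8.4337%


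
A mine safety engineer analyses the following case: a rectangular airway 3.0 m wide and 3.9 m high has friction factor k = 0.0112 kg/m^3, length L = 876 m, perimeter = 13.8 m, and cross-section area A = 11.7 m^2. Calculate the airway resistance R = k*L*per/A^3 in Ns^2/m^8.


0.0845 Ns^2/m^8

Compute the numerator:
k * L * per = 0.0112 * 876 * 13.8
= 135.39456
Compute the denominator:
A^3 = 11.7^3 = 1601.613
Resistance:
R = 135.39456 / 1601.613
= 0.0845 Ns^2/m^8


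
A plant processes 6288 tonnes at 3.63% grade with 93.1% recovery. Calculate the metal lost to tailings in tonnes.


15.7496 tonnes

Total metal in feed:
= 6288 * 3.63 / 100 = 228.2544 tonnes
Metal recovered:
= 228.2544 * 93.1 / 100 = 212.5048464 tonnes
Metal lost to tailings:
= 228.2544 - 212.5048464
= 15.7496 tonnes


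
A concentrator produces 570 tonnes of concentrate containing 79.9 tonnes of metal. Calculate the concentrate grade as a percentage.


Grade = (metal in concentrate / concentrate mass) * 100
= (79.9 / 570) * 100
= 0.1401754386 * 100
= 14.0175%

14.0175%


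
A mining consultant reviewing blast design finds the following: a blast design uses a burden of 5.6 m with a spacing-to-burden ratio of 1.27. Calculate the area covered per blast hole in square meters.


39.8272 m^2

First, find the spacing:
Spacing = burden * ratio = 5.6 * 1.27
= 7.112 m
Then, calculate the area:
Area = burden * spacing = 5.6 * 7.112
= 39.8272 m^2


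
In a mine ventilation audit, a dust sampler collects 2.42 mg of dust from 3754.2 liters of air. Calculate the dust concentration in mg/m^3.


0.6446 mg/m^3

Convert liters to m^3: 1 m^3 = 1000 L
Concentration = mass / volume * 1000
= 2.42 / 3754.2 * 1000
= 0.0006446113686 * 1000
= 0.6446 mg/m^3


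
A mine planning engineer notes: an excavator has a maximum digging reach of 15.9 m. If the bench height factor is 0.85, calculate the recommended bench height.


13.515 m

Bench height = reach * factor
= 15.9 * 0.85
= 13.515 m


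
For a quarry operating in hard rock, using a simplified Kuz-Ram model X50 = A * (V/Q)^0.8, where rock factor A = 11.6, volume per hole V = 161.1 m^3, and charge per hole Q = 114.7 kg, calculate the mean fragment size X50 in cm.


15.2224 cm

Compute V/Q:
V/Q = 161.1 / 114.7 = 1.404533566
Raise to the power 0.8:
(V/Q)^0.8 = 1.404533566^0.8 = 1.312277547
Multiply by A:
X50 = 11.6 * 1.312277547
= 15.2224 cm
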